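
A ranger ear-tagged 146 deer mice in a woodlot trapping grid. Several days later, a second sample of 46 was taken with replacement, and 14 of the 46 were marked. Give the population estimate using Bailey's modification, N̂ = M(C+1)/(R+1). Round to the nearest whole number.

N̂ = 146·(46+1)/(14+1) = 146·47/15 = 6862/15 ≈ 457.47 → 457

N ≈ 457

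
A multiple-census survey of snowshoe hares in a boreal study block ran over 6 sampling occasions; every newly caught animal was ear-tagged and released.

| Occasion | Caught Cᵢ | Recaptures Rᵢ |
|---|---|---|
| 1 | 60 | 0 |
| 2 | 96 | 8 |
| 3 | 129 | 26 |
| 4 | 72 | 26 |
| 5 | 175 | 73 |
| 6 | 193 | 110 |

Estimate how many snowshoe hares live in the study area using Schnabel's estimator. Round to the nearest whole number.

Marked at large before each occasion: Mᵢ = Σⱼ<ᵢ (Cⱼ − Rⱼ) → M1=0, M2=60, M3=148, M4=251, M5=297, M6=399
Σ MᵢCᵢ = 0·60 + 60·96 + 148·129 + 251·72 + 297·175 + 399·193 = 0 + 5760 + 19092 + 18072 + 51975 + 77007 = 171906
Σ Rᵢ = 0 + 8 + 26 + 26 + 73 + 110 = 243
N̂ = 171906 / 243 ≈ 707.4 → 707

N ≈ 707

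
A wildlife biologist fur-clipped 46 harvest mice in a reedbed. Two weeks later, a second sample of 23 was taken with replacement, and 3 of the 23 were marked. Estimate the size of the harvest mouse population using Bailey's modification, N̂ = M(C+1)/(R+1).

N̂ = 46·(23+1)/(3+1) = 46·24/4 = 1104/4 = 276

N = 276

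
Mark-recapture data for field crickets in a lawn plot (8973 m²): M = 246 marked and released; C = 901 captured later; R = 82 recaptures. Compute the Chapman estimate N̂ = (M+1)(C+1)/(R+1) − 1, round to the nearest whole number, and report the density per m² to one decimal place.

density ≈ 0.3 field crickets per m²

N̂ = 247·902/83 − 1 = 222794/83 − 1 ≈ 2683.3 → 2683
Density = N̂ / area = 2683 / 8973 ≈ 0.30 → 0.3 per m²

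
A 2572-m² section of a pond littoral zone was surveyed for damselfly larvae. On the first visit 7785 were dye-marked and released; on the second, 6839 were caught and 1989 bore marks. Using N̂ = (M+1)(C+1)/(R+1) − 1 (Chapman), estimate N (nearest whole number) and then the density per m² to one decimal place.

N̂ = 7786·6840/1990 − 1 = 53256240/1990 − 1 ≈ 26760.9 → 26761
Density = N̂ / area = 26761 / 2572 ≈ 10.40 → 10.4 per m²

density ≈ 10.4 damselfly larvae per m²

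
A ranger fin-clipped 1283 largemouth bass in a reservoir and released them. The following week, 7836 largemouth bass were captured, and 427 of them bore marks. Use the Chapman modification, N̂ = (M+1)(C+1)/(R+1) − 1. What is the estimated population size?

N = 23,510

N̂ = (1283+1)(7836+1)/(427+1) − 1 = 1284·7837/428 − 1
= 10062708/428 − 1 = 23511 − 1 = 23510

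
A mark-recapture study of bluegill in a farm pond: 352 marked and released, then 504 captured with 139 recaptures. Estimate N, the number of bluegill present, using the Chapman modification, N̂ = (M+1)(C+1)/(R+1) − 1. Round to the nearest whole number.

N̂ = (352+1)(504+1)/(139+1) − 1 = 353·505/140 − 1
= 178265/140 − 1 ≈ 1273.3 − 1 ≈ 1272.3 → 1272

N ≈ 1272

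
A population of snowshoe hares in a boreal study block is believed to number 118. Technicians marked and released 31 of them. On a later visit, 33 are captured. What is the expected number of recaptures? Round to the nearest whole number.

expected recaptures ≈ 9

Expected recaptures E[R] = M·C / N.
E[R] = 31 × 33 / 118 = 1023 / 118 ≈ 8.7 → 9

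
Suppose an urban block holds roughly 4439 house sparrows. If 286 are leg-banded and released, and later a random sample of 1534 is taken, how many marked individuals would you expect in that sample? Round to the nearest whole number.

Expected recaptures E[R] = M·C / N.
E[R] = 286 × 1534 / 4439 = 438724 / 4439 ≈ 98.8 → 99

expected recaptures ≈ 99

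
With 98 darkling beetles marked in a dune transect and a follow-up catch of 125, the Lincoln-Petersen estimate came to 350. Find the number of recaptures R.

R = 35

From N = M·C/R: R = M·C / N = 98·125 / 350 = 12250 / 350 = 35.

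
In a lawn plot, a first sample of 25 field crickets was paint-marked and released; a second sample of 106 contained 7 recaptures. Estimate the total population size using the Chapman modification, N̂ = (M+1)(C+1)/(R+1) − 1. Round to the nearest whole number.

N ≈ 347

N̂ = (25+1)(106+1)/(7+1) − 1 = 26·107/8 − 1
= 2782/8 − 1 ≈ 347.8 − 1 ≈ 346.8 → 347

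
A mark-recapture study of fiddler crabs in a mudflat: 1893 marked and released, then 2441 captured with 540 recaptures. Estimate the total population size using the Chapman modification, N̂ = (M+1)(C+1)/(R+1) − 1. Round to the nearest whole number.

N̂ = (1893+1)(2441+1)/(540+1) − 1 = 1894·2442/541 − 1
= 4625148/541 − 1 ≈ 8549.3 − 1 ≈ 8548.3 → 8548

N ≈ 8548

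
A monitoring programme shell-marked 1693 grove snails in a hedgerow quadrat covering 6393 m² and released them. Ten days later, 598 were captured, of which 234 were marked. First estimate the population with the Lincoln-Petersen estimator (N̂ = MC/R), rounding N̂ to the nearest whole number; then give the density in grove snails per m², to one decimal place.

density ≈ 0.7 grove snails per m²

N̂ = 1693·598/234 = 1012414/234 ≈ 4326.6 → 4327
Density = N̂ / area = 4327 / 6393 ≈ 0.68 → 0.7 per m²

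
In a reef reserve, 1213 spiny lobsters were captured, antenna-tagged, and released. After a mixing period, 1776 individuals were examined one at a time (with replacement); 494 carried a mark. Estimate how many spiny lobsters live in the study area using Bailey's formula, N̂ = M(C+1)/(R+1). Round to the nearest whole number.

N̂ = 1213·(1776+1)/(494+1) = 1213·1777/495 = 2155501/495 ≈ 4354.5 → 4355

N ≈ 4355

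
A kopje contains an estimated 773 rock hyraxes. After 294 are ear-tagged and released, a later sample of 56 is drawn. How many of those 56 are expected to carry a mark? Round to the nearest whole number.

expected recaptures ≈ 21

Expected recaptures E[R] = M·C / N.
E[R] = 294 × 56 / 773 = 16464 / 773 ≈ 21.3 → 21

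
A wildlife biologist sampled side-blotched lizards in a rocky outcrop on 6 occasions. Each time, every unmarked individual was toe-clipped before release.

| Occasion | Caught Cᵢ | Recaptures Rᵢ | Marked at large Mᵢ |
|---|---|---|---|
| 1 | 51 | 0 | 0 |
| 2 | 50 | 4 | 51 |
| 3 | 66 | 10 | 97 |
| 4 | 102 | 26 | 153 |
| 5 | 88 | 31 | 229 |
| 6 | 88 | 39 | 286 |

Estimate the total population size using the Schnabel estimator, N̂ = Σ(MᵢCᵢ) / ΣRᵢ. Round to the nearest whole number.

Σ MᵢCᵢ = 0·51 + 51·50 + 97·66 + 153·102 + 229·88 + 286·88 = 0 + 2550 + 6402 + 15606 + 20152 + 25168 = 69878
Σ Rᵢ = 0 + 4 + 10 + 26 + 31 + 39 = 110
N̂ = 69878 / 110 ≈ 635.3 → 635

N ≈ 635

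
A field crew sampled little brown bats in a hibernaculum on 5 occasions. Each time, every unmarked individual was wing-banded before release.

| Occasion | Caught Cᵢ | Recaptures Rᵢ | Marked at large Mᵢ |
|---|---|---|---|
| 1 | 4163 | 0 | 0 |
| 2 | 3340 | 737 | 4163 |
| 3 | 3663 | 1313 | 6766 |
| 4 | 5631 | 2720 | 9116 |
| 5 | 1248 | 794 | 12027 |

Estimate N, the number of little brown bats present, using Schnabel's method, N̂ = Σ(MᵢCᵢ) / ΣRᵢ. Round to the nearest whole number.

N ≈ 18,877

Σ MᵢCᵢ = 0·4163 + 4163·3340 + 6766·3663 + 9116·5631 + 12027·1248 = 0 + 13904420 + 24783858 + 51332196 + 15009696 = 105030170
Σ Rᵢ = 0 + 737 + 1313 + 2720 + 794 = 5564
N̂ = 105030170 / 5564 ≈ 18876.7 → 18877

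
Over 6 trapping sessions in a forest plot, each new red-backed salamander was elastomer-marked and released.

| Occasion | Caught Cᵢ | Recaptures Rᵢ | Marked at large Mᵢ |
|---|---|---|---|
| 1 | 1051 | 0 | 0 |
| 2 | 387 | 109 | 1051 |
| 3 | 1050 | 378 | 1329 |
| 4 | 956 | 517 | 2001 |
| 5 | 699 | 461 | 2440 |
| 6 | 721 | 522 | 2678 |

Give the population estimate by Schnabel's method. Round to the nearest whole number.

Σ MᵢCᵢ = 0·1051 + 1051·387 + 1329·1050 + 2001·956 + 2440·699 + 2678·721 = 0 + 406737 + 1395450 + 1912956 + 1705560 + 1930838 = 7351541
Σ Rᵢ = 0 + 109 + 378 + 517 + 461 + 522 = 1987
N̂ = 7351541 / 1987 ≈ 3699.8 → 3700

N ≈ 3700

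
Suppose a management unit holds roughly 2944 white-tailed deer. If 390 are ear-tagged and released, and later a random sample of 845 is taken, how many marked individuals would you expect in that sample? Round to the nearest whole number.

Expected recaptures E[R] = M·C / N.
E[R] = 390 × 845 / 2944 = 329550 / 2944 ≈ 111.9 → 112

expected recaptures ≈ 112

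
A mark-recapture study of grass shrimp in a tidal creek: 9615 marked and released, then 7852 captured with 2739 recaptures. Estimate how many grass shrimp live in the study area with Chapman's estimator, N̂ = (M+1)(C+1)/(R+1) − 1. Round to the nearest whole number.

N̂ = (9615+1)(7852+1)/(2739+1) − 1 = 9616·7853/2740 − 1
= 75514448/2740 − 1 ≈ 27560.0 − 1 ≈ 27559.0 → 27559

N ≈ 27,559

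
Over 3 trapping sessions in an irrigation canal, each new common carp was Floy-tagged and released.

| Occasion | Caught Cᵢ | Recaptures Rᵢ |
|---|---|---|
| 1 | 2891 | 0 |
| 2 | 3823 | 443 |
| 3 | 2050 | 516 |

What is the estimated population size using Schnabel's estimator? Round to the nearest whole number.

N ≈ 24,930

Marked at large before each occasion: Mᵢ = Σⱼ<ᵢ (Cⱼ − Rⱼ) → M1=0, M2=2891, M3=6271
Σ MᵢCᵢ = 0·2891 + 2891·3823 + 6271·2050 = 0 + 11052293 + 12855550 = 23907843
Σ Rᵢ = 0 + 443 + 516 = 959
N̂ = 23907843 / 959 ≈ 24930.0 → 24930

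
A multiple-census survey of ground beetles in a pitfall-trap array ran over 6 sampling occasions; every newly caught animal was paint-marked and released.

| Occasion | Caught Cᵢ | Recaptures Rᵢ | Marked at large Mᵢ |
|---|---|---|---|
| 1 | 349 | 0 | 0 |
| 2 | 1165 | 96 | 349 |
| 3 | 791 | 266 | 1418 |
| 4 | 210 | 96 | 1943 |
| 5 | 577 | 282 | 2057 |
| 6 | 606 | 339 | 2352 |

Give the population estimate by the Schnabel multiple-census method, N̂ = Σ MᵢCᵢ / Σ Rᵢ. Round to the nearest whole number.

N ≈ 4215

Σ MᵢCᵢ = 0·349 + 349·1165 + 1418·791 + 1943·210 + 2057·577 + 2352·606 = 0 + 406585 + 1121638 + 408030 + 1186889 + 1425312 = 4548454
Σ Rᵢ = 0 + 96 + 266 + 96 + 282 + 339 = 1079
N̂ = 4548454 / 1079 ≈ 4215.4 → 4215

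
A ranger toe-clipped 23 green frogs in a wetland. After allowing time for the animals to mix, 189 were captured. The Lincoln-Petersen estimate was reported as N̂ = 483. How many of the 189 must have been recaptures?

R = 9

From N = M·C/R: R = M·C / N = 23·189 / 483 = 4347 / 483 = 9.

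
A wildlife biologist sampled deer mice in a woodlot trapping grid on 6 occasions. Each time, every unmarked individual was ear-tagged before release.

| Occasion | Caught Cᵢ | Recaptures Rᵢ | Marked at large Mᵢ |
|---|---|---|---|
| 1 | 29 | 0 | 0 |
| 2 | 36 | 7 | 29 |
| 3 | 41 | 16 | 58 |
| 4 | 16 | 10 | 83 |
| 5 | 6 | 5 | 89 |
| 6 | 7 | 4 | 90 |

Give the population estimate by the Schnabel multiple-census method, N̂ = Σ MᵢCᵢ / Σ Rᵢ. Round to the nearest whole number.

Σ MᵢCᵢ = 0·29 + 29·36 + 58·41 + 83·16 + 89·6 + 90·7 = 0 + 1044 + 2378 + 1328 + 534 + 630 = 5914
Σ Rᵢ = 0 + 7 + 16 + 10 + 5 + 4 = 42
N̂ = 5914 / 42 ≈ 140.8 → 141

N ≈ 141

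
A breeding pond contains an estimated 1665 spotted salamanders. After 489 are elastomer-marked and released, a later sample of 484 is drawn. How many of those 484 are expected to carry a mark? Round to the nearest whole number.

expected recaptures ≈ 142

The marked fraction of the population is 489/1665, so in a sample of 484 expect C·(M/N) marked.
E[R] = 489 × 484 / 1665 = 236676 / 1665 ≈ 142.1 → 142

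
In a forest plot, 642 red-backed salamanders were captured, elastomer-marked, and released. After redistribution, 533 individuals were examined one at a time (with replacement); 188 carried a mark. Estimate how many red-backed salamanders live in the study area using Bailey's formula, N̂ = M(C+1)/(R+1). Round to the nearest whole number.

N̂ = 642·(533+1)/(188+1) = 642·534/189 = 342828/189 ≈ 1813.9 → 1814

N ≈ 1814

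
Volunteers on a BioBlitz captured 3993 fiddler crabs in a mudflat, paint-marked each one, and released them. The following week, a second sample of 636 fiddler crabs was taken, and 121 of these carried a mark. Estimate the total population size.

If marked individuals mix randomly, R/C ≈ M/N, giving N ≈ M·C/R.
N = (3993 × 636) / 121 = 2539548 / 121 = 20988

N = 20,988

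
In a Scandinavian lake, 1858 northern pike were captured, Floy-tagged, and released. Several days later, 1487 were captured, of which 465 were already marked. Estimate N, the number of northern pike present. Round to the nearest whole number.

N ≈ 5942

N = (1858 × 1487) / 465 = 2762846 / 465 ≈ 5941.6 → 5942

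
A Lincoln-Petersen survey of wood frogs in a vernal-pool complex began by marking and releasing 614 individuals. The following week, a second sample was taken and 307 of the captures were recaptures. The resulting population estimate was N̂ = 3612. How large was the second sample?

From N = M·C/R: C = N·R / M = 3612·307 / 614 = 1108884 / 614 = 1806.

C = 1806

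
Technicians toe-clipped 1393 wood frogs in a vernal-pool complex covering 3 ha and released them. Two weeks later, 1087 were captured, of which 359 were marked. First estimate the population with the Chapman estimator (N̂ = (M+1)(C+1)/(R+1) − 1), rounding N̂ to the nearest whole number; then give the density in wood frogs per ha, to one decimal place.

N̂ = 1394·1088/360 − 1 = 1516672/360 − 1 ≈ 4212.0 → 4212
Density = N̂ / area = 4212 / 3 = 1404.0 per ha

density ≈ 1404.0 wood frogs per ha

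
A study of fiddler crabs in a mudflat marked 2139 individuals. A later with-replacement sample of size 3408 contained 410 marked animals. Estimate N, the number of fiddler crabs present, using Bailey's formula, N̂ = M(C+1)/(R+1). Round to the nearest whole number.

N̂ = 2139·(3408+1)/(410+1) = 2139·3409/411 = 7291851/411 ≈ 17741.7 → 17742

N ≈ 17,742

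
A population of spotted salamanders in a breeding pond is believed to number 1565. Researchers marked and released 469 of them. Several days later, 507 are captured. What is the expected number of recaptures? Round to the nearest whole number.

expected recaptures ≈ 152

The marked fraction of the population is 469/1565, so in a sample of 507 expect C·(M/N) marked.
E[R] = 469 × 507 / 1565 = 237783 / 1565 ≈ 151.9 → 152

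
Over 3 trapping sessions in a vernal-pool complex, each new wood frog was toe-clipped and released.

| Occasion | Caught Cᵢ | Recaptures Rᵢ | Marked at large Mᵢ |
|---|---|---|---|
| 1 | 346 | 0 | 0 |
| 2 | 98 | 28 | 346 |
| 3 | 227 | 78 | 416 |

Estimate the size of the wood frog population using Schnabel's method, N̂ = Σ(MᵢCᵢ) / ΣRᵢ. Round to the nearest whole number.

N ≈ 1211

Σ MᵢCᵢ = 0·346 + 346·98 + 416·227 = 0 + 33908 + 94432 = 128340
Σ Rᵢ = 0 + 28 + 78 = 106
N̂ = 128340 / 106 ≈ 1210.8 → 1211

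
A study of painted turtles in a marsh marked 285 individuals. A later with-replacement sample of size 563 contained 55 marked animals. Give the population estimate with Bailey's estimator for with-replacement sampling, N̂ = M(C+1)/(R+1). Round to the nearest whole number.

N̂ = 285·(563+1)/(55+1) = 285·564/56 = 160740/56 ≈ 2870.4 → 2870

N ≈ 2870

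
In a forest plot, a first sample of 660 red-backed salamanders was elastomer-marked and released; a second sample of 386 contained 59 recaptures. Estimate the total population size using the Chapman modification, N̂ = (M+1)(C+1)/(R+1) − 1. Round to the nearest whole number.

N̂ = (660+1)(386+1)/(59+1) − 1 = 661·387/60 − 1
= 255807/60 − 1 ≈ 4263.4 − 1 ≈ 4262.4 → 4262

N ≈ 4262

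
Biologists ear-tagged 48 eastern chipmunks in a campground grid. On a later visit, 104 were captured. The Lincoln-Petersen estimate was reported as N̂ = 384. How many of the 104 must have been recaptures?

R = 13

From N = M·C/R: R = M·C / N = 48·104 / 384 = 4992 / 384 = 13.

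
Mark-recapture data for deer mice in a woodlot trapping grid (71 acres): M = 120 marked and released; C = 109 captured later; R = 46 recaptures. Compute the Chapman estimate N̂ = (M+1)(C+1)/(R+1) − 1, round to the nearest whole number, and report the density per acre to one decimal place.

N̂ = 121·110/47 − 1 = 13310/47 − 1 ≈ 282.2 → 282
Density = N̂ / area = 282 / 71 ≈ 3.97 → 4.0 per acre

density ≈ 4.0 deer mice per acre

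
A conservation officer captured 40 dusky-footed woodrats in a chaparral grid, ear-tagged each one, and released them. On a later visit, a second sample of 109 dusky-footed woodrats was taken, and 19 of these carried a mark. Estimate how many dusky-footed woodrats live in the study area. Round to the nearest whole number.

N = (40 × 109) / 19 = 4360 / 19 ≈ 229.47 → 229

N ≈ 229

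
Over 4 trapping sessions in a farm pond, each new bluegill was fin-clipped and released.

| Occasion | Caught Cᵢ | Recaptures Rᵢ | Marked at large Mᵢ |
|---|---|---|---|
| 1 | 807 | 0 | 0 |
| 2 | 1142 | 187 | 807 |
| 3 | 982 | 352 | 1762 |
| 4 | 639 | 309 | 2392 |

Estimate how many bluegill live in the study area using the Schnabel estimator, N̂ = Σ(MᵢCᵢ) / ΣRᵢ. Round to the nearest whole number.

N ≈ 4930

Σ MᵢCᵢ = 0·807 + 807·1142 + 1762·982 + 2392·639 = 0 + 921594 + 1730284 + 1528488 = 4180366
Σ Rᵢ = 0 + 187 + 352 + 309 = 848
N̂ = 4180366 / 848 ≈ 4929.7 → 4930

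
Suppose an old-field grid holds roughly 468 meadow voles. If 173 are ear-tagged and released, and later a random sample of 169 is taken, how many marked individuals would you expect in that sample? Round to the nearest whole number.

Expected recaptures E[R] = M·C / N.
E[R] = 173 × 169 / 468 = 29237 / 468 ≈ 62.47 → 62

expected recaptures ≈ 62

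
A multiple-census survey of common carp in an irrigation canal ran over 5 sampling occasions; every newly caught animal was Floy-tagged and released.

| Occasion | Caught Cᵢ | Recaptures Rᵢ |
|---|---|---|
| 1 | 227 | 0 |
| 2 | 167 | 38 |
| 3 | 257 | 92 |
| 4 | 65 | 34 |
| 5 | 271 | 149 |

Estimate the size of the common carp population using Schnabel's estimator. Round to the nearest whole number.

N ≈ 1000

Marked at large before each occasion: Mᵢ = Σⱼ<ᵢ (Cⱼ − Rⱼ) → M1=0, M2=227, M3=356, M4=521, M5=552
Σ MᵢCᵢ = 0·227 + 227·167 + 356·257 + 521·65 + 552·271 = 0 + 37909 + 91492 + 33865 + 149592 = 312858
Σ Rᵢ = 0 + 38 + 92 + 34 + 149 = 313
N̂ = 312858 / 313 ≈ 999.5 → 1000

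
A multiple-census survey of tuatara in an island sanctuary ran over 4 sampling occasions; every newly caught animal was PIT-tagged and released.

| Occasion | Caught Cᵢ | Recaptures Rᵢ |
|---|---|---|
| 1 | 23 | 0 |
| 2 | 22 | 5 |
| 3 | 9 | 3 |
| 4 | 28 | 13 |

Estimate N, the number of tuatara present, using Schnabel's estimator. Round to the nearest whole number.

Marked at large before each occasion: Mᵢ = Σⱼ<ᵢ (Cⱼ − Rⱼ) → M1=0, M2=23, M3=40, M4=46
Σ MᵢCᵢ = 0·23 + 23·22 + 40·9 + 46·28 = 0 + 506 + 360 + 1288 = 2154
Σ Rᵢ = 0 + 5 + 3 + 13 = 21
N̂ = 2154 / 21 ≈ 102.6 → 103

N ≈ 103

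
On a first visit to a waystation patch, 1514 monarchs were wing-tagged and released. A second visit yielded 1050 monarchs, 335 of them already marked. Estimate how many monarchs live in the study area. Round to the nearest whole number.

N ≈ 4745

The marked fraction in the recapture sample should equal the marked fraction in the population: 335/1050 = 1514/N.
N = (1514 × 1050) / 335 = 1589700 / 335 ≈ 4745.4 → 4745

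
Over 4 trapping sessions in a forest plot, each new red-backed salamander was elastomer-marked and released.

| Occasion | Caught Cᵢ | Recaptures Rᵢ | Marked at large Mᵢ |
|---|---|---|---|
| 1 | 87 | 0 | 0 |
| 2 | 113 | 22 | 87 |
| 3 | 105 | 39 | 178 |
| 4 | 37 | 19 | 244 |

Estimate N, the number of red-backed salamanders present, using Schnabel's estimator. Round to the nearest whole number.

N ≈ 469

Σ MᵢCᵢ = 0·87 + 87·113 + 178·105 + 244·37 = 0 + 9831 + 18690 + 9028 = 37549
Σ Rᵢ = 0 + 22 + 39 + 19 = 80
N̂ = 37549 / 80 ≈ 469.4 → 469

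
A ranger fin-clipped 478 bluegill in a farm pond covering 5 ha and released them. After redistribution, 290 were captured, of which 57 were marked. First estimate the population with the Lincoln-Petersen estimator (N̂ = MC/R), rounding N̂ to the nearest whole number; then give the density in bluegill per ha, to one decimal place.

density ≈ 486.4 bluegill per ha

N̂ = 478·290/57 = 138620/57 ≈ 2431.9 → 2432
Density = N̂ / area = 2432 / 5 ≈ 486.40 → 486.4 per ha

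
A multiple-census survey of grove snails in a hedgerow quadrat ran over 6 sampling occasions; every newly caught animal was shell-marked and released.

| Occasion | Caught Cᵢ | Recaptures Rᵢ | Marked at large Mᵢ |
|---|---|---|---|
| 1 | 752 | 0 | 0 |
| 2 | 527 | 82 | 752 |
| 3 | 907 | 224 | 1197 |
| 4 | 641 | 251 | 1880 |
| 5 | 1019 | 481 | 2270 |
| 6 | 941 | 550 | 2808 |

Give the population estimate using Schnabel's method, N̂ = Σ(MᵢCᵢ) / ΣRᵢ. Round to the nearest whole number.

Σ MᵢCᵢ = 0·752 + 752·527 + 1197·907 + 1880·641 + 2270·1019 + 2808·941 = 0 + 396304 + 1085679 + 1205080 + 2313130 + 2642328 = 7642521
Σ Rᵢ = 0 + 82 + 224 + 251 + 481 + 550 = 1588
N̂ = 7642521 / 1588 ≈ 4812.7 → 4813

N ≈ 4813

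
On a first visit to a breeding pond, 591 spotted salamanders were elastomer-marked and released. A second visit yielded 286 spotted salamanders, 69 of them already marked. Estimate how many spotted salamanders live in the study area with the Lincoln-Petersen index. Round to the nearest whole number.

N ≈ 2450

N = (591 × 286) / 69 = 169026 / 69 ≈ 2449.7 → 2450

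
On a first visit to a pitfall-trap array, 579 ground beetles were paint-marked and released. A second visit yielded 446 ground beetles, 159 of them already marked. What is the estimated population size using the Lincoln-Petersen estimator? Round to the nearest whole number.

N ≈ 1624

N = (579 × 446) / 159 = 258234 / 159 ≈ 1624.1 → 1624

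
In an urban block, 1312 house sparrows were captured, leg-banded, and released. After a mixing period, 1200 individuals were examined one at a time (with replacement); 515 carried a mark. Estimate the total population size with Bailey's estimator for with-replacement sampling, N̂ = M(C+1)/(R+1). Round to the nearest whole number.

N̂ = 1312·(1200+1)/(515+1) = 1312·1201/516 = 1575712/516 ≈ 3053.7 → 3054

N ≈ 3054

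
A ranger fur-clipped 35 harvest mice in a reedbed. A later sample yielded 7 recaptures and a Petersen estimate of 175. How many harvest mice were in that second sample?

From N = M·C/R: C = N·R / M = 175·7 / 35 = 1225 / 35 = 35.

C = 35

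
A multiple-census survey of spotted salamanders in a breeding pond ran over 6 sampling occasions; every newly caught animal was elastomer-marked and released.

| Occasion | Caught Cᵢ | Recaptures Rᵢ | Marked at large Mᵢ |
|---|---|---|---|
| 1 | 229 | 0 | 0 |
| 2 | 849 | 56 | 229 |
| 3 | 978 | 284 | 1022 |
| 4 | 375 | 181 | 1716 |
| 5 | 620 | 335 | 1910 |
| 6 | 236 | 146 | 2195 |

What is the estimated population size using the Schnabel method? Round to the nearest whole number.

Σ MᵢCᵢ = 0·229 + 229·849 + 1022·978 + 1716·375 + 1910·620 + 2195·236 = 0 + 194421 + 999516 + 643500 + 1184200 + 518020 = 3539657
Σ Rᵢ = 0 + 56 + 284 + 181 + 335 + 146 = 1002
N̂ = 3539657 / 1002 ≈ 3532.6 → 3533

N ≈ 3533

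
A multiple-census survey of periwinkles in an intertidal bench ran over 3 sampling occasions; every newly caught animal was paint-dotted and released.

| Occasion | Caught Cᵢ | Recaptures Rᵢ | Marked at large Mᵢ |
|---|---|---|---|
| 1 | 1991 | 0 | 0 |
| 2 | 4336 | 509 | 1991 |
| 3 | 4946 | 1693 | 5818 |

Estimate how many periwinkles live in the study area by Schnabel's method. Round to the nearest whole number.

N ≈ 16,989

Σ MᵢCᵢ = 0·1991 + 1991·4336 + 5818·4946 = 0 + 8632976 + 28775828 = 37408804
Σ Rᵢ = 0 + 509 + 1693 = 2202
N̂ = 37408804 / 2202 ≈ 16988.6 → 16989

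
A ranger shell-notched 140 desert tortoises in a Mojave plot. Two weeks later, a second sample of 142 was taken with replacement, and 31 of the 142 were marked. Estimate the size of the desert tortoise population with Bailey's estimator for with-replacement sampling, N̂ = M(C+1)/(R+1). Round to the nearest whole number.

N̂ = 140·(142+1)/(31+1) = 140·143/32 = 20020/32 ≈ 625.6 → 626

N ≈ 626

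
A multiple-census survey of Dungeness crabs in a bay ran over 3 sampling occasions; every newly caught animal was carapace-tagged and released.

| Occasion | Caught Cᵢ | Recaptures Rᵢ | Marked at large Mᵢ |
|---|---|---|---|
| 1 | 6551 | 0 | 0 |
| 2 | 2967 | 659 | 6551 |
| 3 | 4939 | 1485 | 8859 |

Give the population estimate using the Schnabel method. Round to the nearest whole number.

Σ MᵢCᵢ = 0·6551 + 6551·2967 + 8859·4939 = 0 + 19436817 + 43754601 = 63191418
Σ Rᵢ = 0 + 659 + 1485 = 2144
N̂ = 63191418 / 2144 ≈ 29473.6 → 29474

N ≈ 29,474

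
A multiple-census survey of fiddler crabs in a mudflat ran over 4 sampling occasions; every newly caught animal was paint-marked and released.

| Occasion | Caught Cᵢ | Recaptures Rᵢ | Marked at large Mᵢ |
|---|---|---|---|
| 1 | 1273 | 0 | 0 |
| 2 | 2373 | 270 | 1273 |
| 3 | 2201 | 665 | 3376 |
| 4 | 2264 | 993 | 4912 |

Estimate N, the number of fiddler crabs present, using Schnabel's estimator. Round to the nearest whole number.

N ≈ 11,189

Σ MᵢCᵢ = 0·1273 + 1273·2373 + 3376·2201 + 4912·2264 = 0 + 3020829 + 7430576 + 11120768 = 21572173
Σ Rᵢ = 0 + 270 + 665 + 993 = 1928
N̂ = 21572173 / 1928 ≈ 11188.9 → 11189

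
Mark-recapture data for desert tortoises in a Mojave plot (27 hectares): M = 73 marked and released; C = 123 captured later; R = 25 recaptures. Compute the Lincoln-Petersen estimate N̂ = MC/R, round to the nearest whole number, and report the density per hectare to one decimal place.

density ≈ 13.3 desert tortoises per hectare

N̂ = 73·123/25 = 8979/25 ≈ 359.2 → 359
Density = N̂ / area = 359 / 27 ≈ 13.30 → 13.3 per hectare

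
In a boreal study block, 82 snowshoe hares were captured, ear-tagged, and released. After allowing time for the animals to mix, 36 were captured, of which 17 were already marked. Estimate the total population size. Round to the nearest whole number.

The marked fraction in the recapture sample should equal the marked fraction in the population: 17/36 = 82/N.
N = (82 × 36) / 17 = 2952 / 17 ≈ 173.6 → 174

N ≈ 174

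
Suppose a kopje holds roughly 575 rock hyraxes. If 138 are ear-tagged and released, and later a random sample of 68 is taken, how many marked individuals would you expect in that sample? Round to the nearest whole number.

expected recaptures ≈ 16

The marked fraction of the population is 138/575, so in a sample of 68 expect C·(M/N) marked.
E[R] = 138 × 68 / 575 = 9384 / 575 ≈ 16.3 → 16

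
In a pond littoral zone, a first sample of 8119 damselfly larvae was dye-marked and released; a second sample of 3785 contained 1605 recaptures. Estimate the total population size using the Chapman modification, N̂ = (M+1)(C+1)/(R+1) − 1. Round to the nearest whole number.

N̂ = (8119+1)(3785+1)/(1605+1) − 1 = 8120·3786/1606 − 1
= 30742320/1606 − 1 ≈ 19142.2 − 1 ≈ 19141.2 → 19141

N ≈ 19,141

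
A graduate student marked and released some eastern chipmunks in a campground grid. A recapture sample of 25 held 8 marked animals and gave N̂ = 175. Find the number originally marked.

M = 56

From N = M·C/R: M = N·R / C = 175·8 / 25 = 1400 / 25 = 56.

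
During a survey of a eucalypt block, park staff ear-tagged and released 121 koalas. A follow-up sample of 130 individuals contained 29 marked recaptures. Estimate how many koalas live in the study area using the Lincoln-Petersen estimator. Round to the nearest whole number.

N = (121 × 130) / 29 = 15730 / 29 ≈ 542.4 → 542

N ≈ 542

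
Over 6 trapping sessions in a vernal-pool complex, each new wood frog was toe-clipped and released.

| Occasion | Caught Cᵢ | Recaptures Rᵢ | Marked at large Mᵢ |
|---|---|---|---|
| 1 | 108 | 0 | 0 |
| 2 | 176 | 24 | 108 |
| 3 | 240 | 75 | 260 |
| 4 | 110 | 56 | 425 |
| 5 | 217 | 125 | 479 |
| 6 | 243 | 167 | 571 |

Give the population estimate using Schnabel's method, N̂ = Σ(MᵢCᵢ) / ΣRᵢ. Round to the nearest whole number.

N ≈ 830

Σ MᵢCᵢ = 0·108 + 108·176 + 260·240 + 425·110 + 479·217 + 571·243 = 0 + 19008 + 62400 + 46750 + 103943 + 138753 = 370854
Σ Rᵢ = 0 + 24 + 75 + 56 + 125 + 167 = 447
N̂ = 370854 / 447 ≈ 829.7 → 830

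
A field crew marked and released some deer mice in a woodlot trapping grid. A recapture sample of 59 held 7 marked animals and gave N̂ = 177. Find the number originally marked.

M = 21

From N = M·C/R: M = N·R / C = 177·7 / 59 = 1239 / 59 = 21.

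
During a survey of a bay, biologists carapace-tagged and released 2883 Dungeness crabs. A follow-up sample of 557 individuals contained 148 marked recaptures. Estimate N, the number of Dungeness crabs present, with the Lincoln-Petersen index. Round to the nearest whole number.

N = (2883 × 557) / 148 = 1605831 / 148 ≈ 10850.2 → 10850

N ≈ 10,850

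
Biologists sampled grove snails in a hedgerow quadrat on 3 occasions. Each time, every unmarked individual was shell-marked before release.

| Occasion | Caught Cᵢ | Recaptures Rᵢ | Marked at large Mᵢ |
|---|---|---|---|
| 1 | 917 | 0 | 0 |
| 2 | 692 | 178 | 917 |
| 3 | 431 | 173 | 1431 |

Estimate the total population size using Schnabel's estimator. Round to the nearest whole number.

N ≈ 3565

Σ MᵢCᵢ = 0·917 + 917·692 + 1431·431 = 0 + 634564 + 616761 = 1251325
Σ Rᵢ = 0 + 178 + 173 = 351
N̂ = 1251325 / 351 ≈ 3565.0 → 3565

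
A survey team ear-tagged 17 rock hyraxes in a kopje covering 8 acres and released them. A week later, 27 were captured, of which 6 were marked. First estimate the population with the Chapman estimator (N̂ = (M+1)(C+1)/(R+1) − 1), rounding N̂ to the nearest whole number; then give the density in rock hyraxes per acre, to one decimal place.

density ≈ 8.9 rock hyraxes per acre

N̂ = 18·28/7 − 1 = 504/7 − 1 = 71
Density = N̂ / area = 71 / 8 ≈ 8.88 → 8.9 per acre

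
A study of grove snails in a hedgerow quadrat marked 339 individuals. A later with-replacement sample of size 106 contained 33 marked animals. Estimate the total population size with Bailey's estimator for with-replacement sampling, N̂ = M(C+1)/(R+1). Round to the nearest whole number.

N ≈ 1067

N̂ = 339·(106+1)/(33+1) = 339·107/34 = 36273/34 ≈ 1066.9 → 1067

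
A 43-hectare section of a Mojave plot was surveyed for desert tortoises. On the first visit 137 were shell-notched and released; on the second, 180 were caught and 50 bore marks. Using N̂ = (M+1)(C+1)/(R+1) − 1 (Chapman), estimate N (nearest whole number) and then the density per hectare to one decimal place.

N̂ = 138·181/51 − 1 = 24978/51 − 1 ≈ 488.8 → 489
Density = N̂ / area = 489 / 43 ≈ 11.37 → 11.4 per hectare

density ≈ 11.4 desert tortoises per hectare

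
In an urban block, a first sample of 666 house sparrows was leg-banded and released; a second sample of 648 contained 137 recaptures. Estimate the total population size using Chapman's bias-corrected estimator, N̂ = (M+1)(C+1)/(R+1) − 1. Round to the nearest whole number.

N̂ = (666+1)(648+1)/(137+1) − 1 = 667·649/138 − 1
= 432883/138 − 1 ≈ 3136.8 − 1 ≈ 3135.8 → 3136

N ≈ 3136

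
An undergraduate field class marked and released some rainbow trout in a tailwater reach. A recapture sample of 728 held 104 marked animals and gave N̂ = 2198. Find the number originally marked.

M = 314

From N = M·C/R: M = N·R / C = 2198·104 / 728 = 228592 / 728 = 314.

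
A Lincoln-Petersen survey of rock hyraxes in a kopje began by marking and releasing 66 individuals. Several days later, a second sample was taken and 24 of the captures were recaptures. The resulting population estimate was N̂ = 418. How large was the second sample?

From N = M·C/R: C = N·R / M = 418·24 / 66 = 10032 / 66 = 152.

C = 152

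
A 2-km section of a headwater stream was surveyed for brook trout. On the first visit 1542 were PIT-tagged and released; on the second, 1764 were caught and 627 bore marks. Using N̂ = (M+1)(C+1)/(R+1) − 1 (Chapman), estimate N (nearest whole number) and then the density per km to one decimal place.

N̂ = 1543·1765/628 − 1 = 2723395/628 − 1 ≈ 4335.6 → 4336
Density = N̂ / area = 4336 / 2 = 2168.0 per km

density ≈ 2168.0 brook trout per km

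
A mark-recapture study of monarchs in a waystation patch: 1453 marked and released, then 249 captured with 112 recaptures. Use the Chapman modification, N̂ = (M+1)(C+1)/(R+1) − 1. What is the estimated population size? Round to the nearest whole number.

N̂ = (1453+1)(249+1)/(112+1) − 1 = 1454·250/113 − 1
= 363500/113 − 1 ≈ 3216.8 − 1 ≈ 3215.8 → 3216

N ≈ 3216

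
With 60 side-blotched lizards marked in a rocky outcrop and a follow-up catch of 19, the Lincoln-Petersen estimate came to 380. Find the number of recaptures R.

R = 3

From N = M·C/R: R = M·C / N = 60·19 / 380 = 1140 / 380 = 3.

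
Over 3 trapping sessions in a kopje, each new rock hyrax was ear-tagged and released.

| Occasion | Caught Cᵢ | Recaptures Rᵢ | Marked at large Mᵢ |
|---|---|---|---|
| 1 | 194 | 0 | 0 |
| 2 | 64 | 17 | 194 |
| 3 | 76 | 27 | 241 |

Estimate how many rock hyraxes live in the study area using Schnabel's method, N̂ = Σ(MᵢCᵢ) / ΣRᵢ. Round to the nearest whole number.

Σ MᵢCᵢ = 0·194 + 194·64 + 241·76 = 0 + 12416 + 18316 = 30732
Σ Rᵢ = 0 + 17 + 27 = 44
N̂ = 30732 / 44 ≈ 698.45 → 698

N ≈ 698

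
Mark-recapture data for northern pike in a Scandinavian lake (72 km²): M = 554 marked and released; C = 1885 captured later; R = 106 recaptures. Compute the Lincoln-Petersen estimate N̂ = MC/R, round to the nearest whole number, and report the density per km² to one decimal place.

density ≈ 136.8 northern pike per km²

N̂ = 554·1885/106 = 1044290/106 ≈ 9851.8 → 9852
Density = N̂ / area = 9852 / 72 ≈ 136.83 → 136.8 per km²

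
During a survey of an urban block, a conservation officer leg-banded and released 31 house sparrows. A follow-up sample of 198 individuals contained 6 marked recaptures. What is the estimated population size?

N = 1023

The marked fraction in the recapture sample should equal the marked fraction in the population: 6/198 = 31/N.
N = (31 × 198) / 6 = 6138 / 6 = 1023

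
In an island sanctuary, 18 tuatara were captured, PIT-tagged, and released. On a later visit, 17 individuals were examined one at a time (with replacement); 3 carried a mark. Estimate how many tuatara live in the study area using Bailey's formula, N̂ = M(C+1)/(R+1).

N = 81

N̂ = 18·(17+1)/(3+1) = 18·18/4 = 324/4 = 81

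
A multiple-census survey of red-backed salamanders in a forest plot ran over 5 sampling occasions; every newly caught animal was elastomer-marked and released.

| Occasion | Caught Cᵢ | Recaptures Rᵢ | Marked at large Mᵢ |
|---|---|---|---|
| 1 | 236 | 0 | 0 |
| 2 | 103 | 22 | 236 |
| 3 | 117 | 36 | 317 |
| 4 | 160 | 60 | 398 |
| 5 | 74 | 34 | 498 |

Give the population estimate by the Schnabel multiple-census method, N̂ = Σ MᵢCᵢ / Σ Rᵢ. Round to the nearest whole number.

N ≈ 1065

Σ MᵢCᵢ = 0·236 + 236·103 + 317·117 + 398·160 + 498·74 = 0 + 24308 + 37089 + 63680 + 36852 = 161929
Σ Rᵢ = 0 + 22 + 36 + 60 + 34 = 152
N̂ = 161929 / 152 ≈ 1065.3 → 1065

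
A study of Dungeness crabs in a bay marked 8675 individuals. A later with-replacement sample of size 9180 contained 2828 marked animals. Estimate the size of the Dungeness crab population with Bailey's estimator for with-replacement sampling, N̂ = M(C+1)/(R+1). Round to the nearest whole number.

N ≈ 28,153

N̂ = 8675·(9180+1)/(2828+1) = 8675·9181/2829 = 79645175/2829 ≈ 28153.1 → 28153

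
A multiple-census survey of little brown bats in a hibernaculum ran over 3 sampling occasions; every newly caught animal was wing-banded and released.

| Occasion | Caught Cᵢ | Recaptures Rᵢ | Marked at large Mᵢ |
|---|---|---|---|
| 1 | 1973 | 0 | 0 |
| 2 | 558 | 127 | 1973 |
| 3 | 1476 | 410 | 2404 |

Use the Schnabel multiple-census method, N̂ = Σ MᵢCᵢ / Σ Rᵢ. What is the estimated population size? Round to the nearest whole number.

N ≈ 8658

Σ MᵢCᵢ = 0·1973 + 1973·558 + 2404·1476 = 0 + 1100934 + 3548304 = 4649238
Σ Rᵢ = 0 + 127 + 410 = 537
N̂ = 4649238 / 537 ≈ 8657.8 → 8658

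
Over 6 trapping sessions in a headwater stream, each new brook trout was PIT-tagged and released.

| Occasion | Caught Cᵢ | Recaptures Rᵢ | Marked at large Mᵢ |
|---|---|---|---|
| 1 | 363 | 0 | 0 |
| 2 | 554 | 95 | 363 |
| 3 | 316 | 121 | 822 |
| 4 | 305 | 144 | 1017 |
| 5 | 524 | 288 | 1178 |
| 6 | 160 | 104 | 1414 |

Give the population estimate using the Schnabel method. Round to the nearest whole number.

Σ MᵢCᵢ = 0·363 + 363·554 + 822·316 + 1017·305 + 1178·524 + 1414·160 = 0 + 201102 + 259752 + 310185 + 617272 + 226240 = 1614551
Σ Rᵢ = 0 + 95 + 121 + 144 + 288 + 104 = 752
N̂ = 1614551 / 752 ≈ 2147.0 → 2147

N ≈ 2147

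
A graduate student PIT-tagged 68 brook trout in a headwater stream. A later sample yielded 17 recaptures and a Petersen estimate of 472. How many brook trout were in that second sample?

From N = M·C/R: C = N·R / M = 472·17 / 68 = 8024 / 68 = 118.

C = 118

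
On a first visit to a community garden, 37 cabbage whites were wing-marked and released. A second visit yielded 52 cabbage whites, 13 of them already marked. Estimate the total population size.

N = 148

N = (37 × 52) / 13 = 1924 / 13 = 148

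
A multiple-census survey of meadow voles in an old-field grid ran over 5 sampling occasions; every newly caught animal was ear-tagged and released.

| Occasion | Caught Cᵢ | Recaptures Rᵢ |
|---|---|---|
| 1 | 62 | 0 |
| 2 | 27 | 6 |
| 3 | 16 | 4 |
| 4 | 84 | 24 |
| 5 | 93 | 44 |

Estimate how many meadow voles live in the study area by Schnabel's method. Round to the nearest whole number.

Marked at large before each occasion: Mᵢ = Σⱼ<ᵢ (Cⱼ − Rⱼ) → M1=0, M2=62, M3=83, M4=95, M5=155
Σ MᵢCᵢ = 0·62 + 62·27 + 83·16 + 95·84 + 155·93 = 0 + 1674 + 1328 + 7980 + 14415 = 25397
Σ Rᵢ = 0 + 6 + 4 + 24 + 44 = 78
N̂ = 25397 / 78 ≈ 325.6 → 326

N ≈ 326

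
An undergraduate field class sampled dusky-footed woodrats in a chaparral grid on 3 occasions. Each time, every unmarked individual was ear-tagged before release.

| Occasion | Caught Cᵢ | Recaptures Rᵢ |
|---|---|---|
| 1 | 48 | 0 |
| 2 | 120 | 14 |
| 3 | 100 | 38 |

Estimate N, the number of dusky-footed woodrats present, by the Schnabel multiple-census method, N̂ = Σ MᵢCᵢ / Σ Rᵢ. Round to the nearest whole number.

Marked at large before each occasion: Mᵢ = Σⱼ<ᵢ (Cⱼ − Rⱼ) → M1=0, M2=48, M3=154
Σ MᵢCᵢ = 0·48 + 48·120 + 154·100 = 0 + 5760 + 15400 = 21160
Σ Rᵢ = 0 + 14 + 38 = 52
N̂ = 21160 / 52 ≈ 406.9 → 407

N ≈ 407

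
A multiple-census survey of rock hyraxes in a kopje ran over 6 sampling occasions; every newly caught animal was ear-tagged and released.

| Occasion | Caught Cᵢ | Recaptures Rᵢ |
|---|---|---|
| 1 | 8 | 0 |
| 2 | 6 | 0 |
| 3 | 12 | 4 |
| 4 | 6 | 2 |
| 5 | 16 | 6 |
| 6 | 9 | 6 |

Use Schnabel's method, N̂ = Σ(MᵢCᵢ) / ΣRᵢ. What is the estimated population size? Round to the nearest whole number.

N ≈ 60

Marked at large before each occasion: Mᵢ = Σⱼ<ᵢ (Cⱼ − Rⱼ) → M1=0, M2=8, M3=14, M4=22, M5=26, M6=36
Σ MᵢCᵢ = 0·8 + 8·6 + 14·12 + 22·6 + 26·16 + 36·9 = 0 + 48 + 168 + 132 + 416 + 324 = 1088
Σ Rᵢ = 0 + 0 + 4 + 2 + 6 + 6 = 18
N̂ = 1088 / 18 ≈ 60.4 → 60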